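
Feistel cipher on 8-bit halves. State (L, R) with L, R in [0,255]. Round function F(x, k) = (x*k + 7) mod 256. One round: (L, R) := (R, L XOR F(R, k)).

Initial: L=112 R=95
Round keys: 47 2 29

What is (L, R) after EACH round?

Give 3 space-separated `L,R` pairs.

Round 1 (k=47): L=95 R=8
Round 2 (k=2): L=8 R=72
Round 3 (k=29): L=72 R=39

Answer: 95,8 8,72 72,39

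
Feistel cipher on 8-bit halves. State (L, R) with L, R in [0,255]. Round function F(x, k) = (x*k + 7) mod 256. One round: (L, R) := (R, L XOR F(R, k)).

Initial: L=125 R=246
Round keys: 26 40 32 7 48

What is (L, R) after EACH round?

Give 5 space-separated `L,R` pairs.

Round 1 (k=26): L=246 R=126
Round 2 (k=40): L=126 R=65
Round 3 (k=32): L=65 R=89
Round 4 (k=7): L=89 R=55
Round 5 (k=48): L=55 R=14

Answer: 246,126 126,65 65,89 89,55 55,14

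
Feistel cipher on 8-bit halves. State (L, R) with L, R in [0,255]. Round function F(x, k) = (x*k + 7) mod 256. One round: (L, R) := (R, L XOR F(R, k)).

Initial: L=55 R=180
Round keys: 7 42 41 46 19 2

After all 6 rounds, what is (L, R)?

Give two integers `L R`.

Round 1 (k=7): L=180 R=196
Round 2 (k=42): L=196 R=155
Round 3 (k=41): L=155 R=30
Round 4 (k=46): L=30 R=240
Round 5 (k=19): L=240 R=201
Round 6 (k=2): L=201 R=105

Answer: 201 105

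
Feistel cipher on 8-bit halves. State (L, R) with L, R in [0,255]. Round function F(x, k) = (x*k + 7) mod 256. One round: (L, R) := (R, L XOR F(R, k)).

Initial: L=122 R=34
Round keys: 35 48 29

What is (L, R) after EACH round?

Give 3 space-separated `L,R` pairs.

Answer: 34,215 215,117 117,159

Derivation:
Round 1 (k=35): L=34 R=215
Round 2 (k=48): L=215 R=117
Round 3 (k=29): L=117 R=159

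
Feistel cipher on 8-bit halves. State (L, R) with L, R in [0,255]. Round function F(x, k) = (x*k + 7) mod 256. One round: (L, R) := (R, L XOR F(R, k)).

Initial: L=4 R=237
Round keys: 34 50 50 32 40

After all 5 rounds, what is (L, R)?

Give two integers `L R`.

Answer: 171 37

Derivation:
Round 1 (k=34): L=237 R=133
Round 2 (k=50): L=133 R=236
Round 3 (k=50): L=236 R=154
Round 4 (k=32): L=154 R=171
Round 5 (k=40): L=171 R=37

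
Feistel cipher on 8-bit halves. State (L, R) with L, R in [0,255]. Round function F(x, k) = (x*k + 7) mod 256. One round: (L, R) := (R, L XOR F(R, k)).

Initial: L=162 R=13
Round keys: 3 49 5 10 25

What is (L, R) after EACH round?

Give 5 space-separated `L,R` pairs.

Answer: 13,140 140,222 222,209 209,239 239,143

Derivation:
Round 1 (k=3): L=13 R=140
Round 2 (k=49): L=140 R=222
Round 3 (k=5): L=222 R=209
Round 4 (k=10): L=209 R=239
Round 5 (k=25): L=239 R=143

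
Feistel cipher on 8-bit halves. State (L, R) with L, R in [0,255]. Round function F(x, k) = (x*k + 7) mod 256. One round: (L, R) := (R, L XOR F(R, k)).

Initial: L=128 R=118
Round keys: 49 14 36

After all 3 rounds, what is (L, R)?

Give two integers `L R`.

Answer: 235 14

Derivation:
Round 1 (k=49): L=118 R=29
Round 2 (k=14): L=29 R=235
Round 3 (k=36): L=235 R=14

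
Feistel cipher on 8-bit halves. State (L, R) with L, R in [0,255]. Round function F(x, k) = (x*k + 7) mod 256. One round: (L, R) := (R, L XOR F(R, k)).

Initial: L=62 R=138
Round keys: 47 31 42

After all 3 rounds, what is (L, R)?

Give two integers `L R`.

Answer: 142 48

Derivation:
Round 1 (k=47): L=138 R=99
Round 2 (k=31): L=99 R=142
Round 3 (k=42): L=142 R=48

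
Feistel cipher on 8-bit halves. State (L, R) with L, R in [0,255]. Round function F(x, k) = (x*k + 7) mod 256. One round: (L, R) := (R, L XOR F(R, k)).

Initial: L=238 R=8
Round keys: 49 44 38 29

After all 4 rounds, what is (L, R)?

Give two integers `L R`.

Answer: 168 180

Derivation:
Round 1 (k=49): L=8 R=97
Round 2 (k=44): L=97 R=187
Round 3 (k=38): L=187 R=168
Round 4 (k=29): L=168 R=180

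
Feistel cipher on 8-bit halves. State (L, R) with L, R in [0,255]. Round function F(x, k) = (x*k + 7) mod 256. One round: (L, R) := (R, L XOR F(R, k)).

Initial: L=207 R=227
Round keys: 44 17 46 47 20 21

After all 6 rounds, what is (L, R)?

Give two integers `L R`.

Answer: 132 23

Derivation:
Round 1 (k=44): L=227 R=196
Round 2 (k=17): L=196 R=232
Round 3 (k=46): L=232 R=115
Round 4 (k=47): L=115 R=204
Round 5 (k=20): L=204 R=132
Round 6 (k=21): L=132 R=23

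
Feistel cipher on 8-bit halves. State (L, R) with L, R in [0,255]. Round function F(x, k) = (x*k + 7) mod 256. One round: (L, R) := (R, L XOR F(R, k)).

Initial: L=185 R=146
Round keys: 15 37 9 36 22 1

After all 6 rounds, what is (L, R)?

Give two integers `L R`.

Answer: 167 104

Derivation:
Round 1 (k=15): L=146 R=44
Round 2 (k=37): L=44 R=241
Round 3 (k=9): L=241 R=172
Round 4 (k=36): L=172 R=198
Round 5 (k=22): L=198 R=167
Round 6 (k=1): L=167 R=104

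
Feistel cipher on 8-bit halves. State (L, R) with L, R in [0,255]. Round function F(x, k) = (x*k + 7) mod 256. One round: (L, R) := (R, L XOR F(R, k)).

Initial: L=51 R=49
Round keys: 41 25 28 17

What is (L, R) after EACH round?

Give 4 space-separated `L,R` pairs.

Round 1 (k=41): L=49 R=211
Round 2 (k=25): L=211 R=147
Round 3 (k=28): L=147 R=200
Round 4 (k=17): L=200 R=220

Answer: 49,211 211,147 147,200 200,220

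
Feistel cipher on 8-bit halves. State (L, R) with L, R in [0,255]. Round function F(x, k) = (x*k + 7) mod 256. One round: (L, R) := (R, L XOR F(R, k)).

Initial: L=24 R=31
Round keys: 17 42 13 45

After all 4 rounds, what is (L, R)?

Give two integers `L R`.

Round 1 (k=17): L=31 R=14
Round 2 (k=42): L=14 R=76
Round 3 (k=13): L=76 R=237
Round 4 (k=45): L=237 R=252

Answer: 237 252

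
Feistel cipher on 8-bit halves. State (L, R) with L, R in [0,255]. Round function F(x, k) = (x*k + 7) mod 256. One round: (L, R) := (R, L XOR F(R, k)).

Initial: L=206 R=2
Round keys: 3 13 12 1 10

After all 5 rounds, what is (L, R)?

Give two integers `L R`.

Round 1 (k=3): L=2 R=195
Round 2 (k=13): L=195 R=236
Round 3 (k=12): L=236 R=212
Round 4 (k=1): L=212 R=55
Round 5 (k=10): L=55 R=249

Answer: 55 249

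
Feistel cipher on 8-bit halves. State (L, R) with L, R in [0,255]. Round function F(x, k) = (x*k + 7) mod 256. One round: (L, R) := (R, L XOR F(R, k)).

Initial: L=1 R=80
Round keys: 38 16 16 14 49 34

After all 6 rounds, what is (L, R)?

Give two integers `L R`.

Answer: 184 181

Derivation:
Round 1 (k=38): L=80 R=230
Round 2 (k=16): L=230 R=55
Round 3 (k=16): L=55 R=145
Round 4 (k=14): L=145 R=194
Round 5 (k=49): L=194 R=184
Round 6 (k=34): L=184 R=181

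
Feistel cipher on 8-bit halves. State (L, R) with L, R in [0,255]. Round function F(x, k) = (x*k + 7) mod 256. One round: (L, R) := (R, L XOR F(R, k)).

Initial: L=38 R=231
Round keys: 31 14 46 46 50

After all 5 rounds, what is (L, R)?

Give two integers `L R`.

Round 1 (k=31): L=231 R=38
Round 2 (k=14): L=38 R=252
Round 3 (k=46): L=252 R=105
Round 4 (k=46): L=105 R=25
Round 5 (k=50): L=25 R=128

Answer: 25 128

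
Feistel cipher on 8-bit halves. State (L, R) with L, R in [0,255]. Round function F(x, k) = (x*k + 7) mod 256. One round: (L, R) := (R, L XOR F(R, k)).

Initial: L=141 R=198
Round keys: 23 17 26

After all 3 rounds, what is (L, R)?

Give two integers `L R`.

Answer: 229 21

Derivation:
Round 1 (k=23): L=198 R=92
Round 2 (k=17): L=92 R=229
Round 3 (k=26): L=229 R=21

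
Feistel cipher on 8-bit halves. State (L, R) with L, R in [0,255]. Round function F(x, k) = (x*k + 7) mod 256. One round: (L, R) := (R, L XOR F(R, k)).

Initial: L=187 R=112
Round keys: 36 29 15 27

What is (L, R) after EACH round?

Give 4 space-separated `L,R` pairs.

Answer: 112,124 124,99 99,168 168,220

Derivation:
Round 1 (k=36): L=112 R=124
Round 2 (k=29): L=124 R=99
Round 3 (k=15): L=99 R=168
Round 4 (k=27): L=168 R=220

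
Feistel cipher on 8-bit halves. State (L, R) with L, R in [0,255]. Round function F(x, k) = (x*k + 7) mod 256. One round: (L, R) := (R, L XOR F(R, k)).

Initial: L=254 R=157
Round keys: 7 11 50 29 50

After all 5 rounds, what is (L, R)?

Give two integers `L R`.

Answer: 92 64

Derivation:
Round 1 (k=7): L=157 R=172
Round 2 (k=11): L=172 R=246
Round 3 (k=50): L=246 R=191
Round 4 (k=29): L=191 R=92
Round 5 (k=50): L=92 R=64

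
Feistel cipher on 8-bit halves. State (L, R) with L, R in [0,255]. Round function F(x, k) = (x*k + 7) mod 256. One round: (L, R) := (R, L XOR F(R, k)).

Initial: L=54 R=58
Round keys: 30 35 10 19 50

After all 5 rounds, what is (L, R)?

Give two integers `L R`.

Answer: 89 179

Derivation:
Round 1 (k=30): L=58 R=229
Round 2 (k=35): L=229 R=108
Round 3 (k=10): L=108 R=218
Round 4 (k=19): L=218 R=89
Round 5 (k=50): L=89 R=179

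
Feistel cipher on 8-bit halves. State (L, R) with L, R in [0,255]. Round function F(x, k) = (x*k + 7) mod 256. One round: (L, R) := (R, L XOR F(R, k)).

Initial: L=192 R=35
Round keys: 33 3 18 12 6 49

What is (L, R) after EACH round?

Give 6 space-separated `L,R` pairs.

Answer: 35,74 74,198 198,185 185,117 117,124 124,182

Derivation:
Round 1 (k=33): L=35 R=74
Round 2 (k=3): L=74 R=198
Round 3 (k=18): L=198 R=185
Round 4 (k=12): L=185 R=117
Round 5 (k=6): L=117 R=124
Round 6 (k=49): L=124 R=182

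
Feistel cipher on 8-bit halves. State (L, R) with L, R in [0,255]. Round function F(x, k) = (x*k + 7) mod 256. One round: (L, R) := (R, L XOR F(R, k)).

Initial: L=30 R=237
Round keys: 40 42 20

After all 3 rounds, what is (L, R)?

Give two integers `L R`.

Round 1 (k=40): L=237 R=17
Round 2 (k=42): L=17 R=60
Round 3 (k=20): L=60 R=166

Answer: 60 166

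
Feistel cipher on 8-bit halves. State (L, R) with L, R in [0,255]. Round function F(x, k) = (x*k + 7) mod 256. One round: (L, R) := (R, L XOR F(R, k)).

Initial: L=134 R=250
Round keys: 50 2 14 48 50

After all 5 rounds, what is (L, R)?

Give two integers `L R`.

Round 1 (k=50): L=250 R=93
Round 2 (k=2): L=93 R=59
Round 3 (k=14): L=59 R=28
Round 4 (k=48): L=28 R=124
Round 5 (k=50): L=124 R=35

Answer: 124 35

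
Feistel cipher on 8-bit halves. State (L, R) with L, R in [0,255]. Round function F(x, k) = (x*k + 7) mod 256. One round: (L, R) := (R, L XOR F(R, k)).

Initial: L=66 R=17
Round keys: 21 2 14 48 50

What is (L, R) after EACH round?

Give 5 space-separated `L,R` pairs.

Round 1 (k=21): L=17 R=46
Round 2 (k=2): L=46 R=114
Round 3 (k=14): L=114 R=109
Round 4 (k=48): L=109 R=5
Round 5 (k=50): L=5 R=108

Answer: 17,46 46,114 114,109 109,5 5,108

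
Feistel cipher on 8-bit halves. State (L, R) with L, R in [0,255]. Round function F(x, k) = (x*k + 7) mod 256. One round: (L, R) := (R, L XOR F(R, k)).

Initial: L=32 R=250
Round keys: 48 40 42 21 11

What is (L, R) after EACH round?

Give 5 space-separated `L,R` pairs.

Round 1 (k=48): L=250 R=199
Round 2 (k=40): L=199 R=229
Round 3 (k=42): L=229 R=94
Round 4 (k=21): L=94 R=88
Round 5 (k=11): L=88 R=145

Answer: 250,199 199,229 229,94 94,88 88,145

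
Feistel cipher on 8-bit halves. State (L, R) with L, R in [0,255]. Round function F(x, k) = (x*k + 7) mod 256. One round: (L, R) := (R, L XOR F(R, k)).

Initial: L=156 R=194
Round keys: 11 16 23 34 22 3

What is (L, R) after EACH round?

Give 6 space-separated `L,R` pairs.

Round 1 (k=11): L=194 R=193
Round 2 (k=16): L=193 R=213
Round 3 (k=23): L=213 R=235
Round 4 (k=34): L=235 R=232
Round 5 (k=22): L=232 R=28
Round 6 (k=3): L=28 R=179

Answer: 194,193 193,213 213,235 235,232 232,28 28,179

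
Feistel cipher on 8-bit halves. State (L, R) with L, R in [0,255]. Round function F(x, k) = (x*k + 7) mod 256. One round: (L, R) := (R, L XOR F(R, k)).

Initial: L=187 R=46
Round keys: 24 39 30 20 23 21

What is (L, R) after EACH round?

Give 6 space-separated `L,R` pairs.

Answer: 46,236 236,213 213,17 17,142 142,216 216,49

Derivation:
Round 1 (k=24): L=46 R=236
Round 2 (k=39): L=236 R=213
Round 3 (k=30): L=213 R=17
Round 4 (k=20): L=17 R=142
Round 5 (k=23): L=142 R=216
Round 6 (k=21): L=216 R=49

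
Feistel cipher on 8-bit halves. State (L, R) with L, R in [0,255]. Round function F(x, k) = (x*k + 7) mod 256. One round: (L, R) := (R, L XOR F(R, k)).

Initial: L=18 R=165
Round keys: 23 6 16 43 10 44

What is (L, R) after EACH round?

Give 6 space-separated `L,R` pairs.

Round 1 (k=23): L=165 R=200
Round 2 (k=6): L=200 R=18
Round 3 (k=16): L=18 R=239
Round 4 (k=43): L=239 R=62
Round 5 (k=10): L=62 R=156
Round 6 (k=44): L=156 R=233

Answer: 165,200 200,18 18,239 239,62 62,156 156,233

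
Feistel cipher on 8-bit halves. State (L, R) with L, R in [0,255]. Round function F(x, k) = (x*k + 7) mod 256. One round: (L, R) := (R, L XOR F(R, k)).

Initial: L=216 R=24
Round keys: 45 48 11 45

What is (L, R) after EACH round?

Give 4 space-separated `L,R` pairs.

Answer: 24,231 231,79 79,139 139,57

Derivation:
Round 1 (k=45): L=24 R=231
Round 2 (k=48): L=231 R=79
Round 3 (k=11): L=79 R=139
Round 4 (k=45): L=139 R=57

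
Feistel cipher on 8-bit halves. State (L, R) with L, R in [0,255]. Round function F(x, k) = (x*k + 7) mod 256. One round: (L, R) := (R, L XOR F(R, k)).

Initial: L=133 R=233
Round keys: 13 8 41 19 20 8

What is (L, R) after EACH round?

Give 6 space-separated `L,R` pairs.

Answer: 233,89 89,38 38,68 68,53 53,111 111,74

Derivation:
Round 1 (k=13): L=233 R=89
Round 2 (k=8): L=89 R=38
Round 3 (k=41): L=38 R=68
Round 4 (k=19): L=68 R=53
Round 5 (k=20): L=53 R=111
Round 6 (k=8): L=111 R=74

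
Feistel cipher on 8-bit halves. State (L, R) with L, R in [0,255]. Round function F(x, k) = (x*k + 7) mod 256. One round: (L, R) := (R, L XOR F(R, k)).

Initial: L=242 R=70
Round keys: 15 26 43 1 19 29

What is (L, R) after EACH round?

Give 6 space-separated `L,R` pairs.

Answer: 70,211 211,51 51,75 75,97 97,113 113,181

Derivation:
Round 1 (k=15): L=70 R=211
Round 2 (k=26): L=211 R=51
Round 3 (k=43): L=51 R=75
Round 4 (k=1): L=75 R=97
Round 5 (k=19): L=97 R=113
Round 6 (k=29): L=113 R=181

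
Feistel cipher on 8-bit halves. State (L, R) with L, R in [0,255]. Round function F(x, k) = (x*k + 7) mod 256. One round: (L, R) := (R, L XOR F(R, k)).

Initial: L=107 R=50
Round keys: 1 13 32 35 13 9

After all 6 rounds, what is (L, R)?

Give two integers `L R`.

Round 1 (k=1): L=50 R=82
Round 2 (k=13): L=82 R=3
Round 3 (k=32): L=3 R=53
Round 4 (k=35): L=53 R=69
Round 5 (k=13): L=69 R=189
Round 6 (k=9): L=189 R=233

Answer: 189 233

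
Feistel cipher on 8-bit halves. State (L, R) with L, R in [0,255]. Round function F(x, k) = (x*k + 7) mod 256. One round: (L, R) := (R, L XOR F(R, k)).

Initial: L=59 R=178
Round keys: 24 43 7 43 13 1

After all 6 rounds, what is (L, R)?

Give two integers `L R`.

Round 1 (k=24): L=178 R=140
Round 2 (k=43): L=140 R=57
Round 3 (k=7): L=57 R=26
Round 4 (k=43): L=26 R=92
Round 5 (k=13): L=92 R=169
Round 6 (k=1): L=169 R=236

Answer: 169 236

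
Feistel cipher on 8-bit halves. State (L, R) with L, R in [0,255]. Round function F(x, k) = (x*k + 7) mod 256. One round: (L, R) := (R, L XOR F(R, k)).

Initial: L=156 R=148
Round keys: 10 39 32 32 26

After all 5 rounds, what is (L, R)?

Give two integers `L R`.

Round 1 (k=10): L=148 R=83
Round 2 (k=39): L=83 R=56
Round 3 (k=32): L=56 R=84
Round 4 (k=32): L=84 R=191
Round 5 (k=26): L=191 R=57

Answer: 191 57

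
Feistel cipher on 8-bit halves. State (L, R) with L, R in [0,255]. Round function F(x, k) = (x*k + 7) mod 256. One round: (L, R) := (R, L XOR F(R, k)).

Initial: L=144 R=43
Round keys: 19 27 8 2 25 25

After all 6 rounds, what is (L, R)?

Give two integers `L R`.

Answer: 95 255

Derivation:
Round 1 (k=19): L=43 R=168
Round 2 (k=27): L=168 R=148
Round 3 (k=8): L=148 R=15
Round 4 (k=2): L=15 R=177
Round 5 (k=25): L=177 R=95
Round 6 (k=25): L=95 R=255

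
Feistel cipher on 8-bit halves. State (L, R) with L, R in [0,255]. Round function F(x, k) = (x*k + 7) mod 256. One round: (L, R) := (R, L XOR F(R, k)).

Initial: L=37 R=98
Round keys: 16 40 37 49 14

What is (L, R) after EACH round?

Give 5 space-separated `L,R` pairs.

Round 1 (k=16): L=98 R=2
Round 2 (k=40): L=2 R=53
Round 3 (k=37): L=53 R=178
Round 4 (k=49): L=178 R=44
Round 5 (k=14): L=44 R=221

Answer: 98,2 2,53 53,178 178,44 44,221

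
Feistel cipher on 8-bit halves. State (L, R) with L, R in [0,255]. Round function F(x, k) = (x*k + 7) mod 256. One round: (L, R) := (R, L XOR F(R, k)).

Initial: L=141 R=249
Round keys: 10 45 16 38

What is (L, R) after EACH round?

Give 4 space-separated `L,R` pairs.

Answer: 249,76 76,154 154,235 235,115

Derivation:
Round 1 (k=10): L=249 R=76
Round 2 (k=45): L=76 R=154
Round 3 (k=16): L=154 R=235
Round 4 (k=38): L=235 R=115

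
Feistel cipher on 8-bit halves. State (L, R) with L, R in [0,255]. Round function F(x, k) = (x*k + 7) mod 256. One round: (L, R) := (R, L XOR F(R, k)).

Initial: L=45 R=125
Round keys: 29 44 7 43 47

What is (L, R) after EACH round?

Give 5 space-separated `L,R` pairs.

Round 1 (k=29): L=125 R=29
Round 2 (k=44): L=29 R=126
Round 3 (k=7): L=126 R=100
Round 4 (k=43): L=100 R=173
Round 5 (k=47): L=173 R=174

Answer: 125,29 29,126 126,100 100,173 173,174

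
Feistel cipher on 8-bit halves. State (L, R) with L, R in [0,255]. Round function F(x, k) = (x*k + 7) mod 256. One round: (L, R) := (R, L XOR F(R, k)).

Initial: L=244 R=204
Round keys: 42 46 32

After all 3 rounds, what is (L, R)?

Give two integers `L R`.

Round 1 (k=42): L=204 R=139
Round 2 (k=46): L=139 R=205
Round 3 (k=32): L=205 R=44

Answer: 205 44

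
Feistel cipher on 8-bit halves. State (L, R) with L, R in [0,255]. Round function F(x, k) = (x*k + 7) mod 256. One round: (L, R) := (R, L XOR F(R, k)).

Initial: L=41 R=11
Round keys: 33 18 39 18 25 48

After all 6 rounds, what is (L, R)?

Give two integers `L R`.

Round 1 (k=33): L=11 R=91
Round 2 (k=18): L=91 R=102
Round 3 (k=39): L=102 R=202
Round 4 (k=18): L=202 R=93
Round 5 (k=25): L=93 R=214
Round 6 (k=48): L=214 R=122

Answer: 214 122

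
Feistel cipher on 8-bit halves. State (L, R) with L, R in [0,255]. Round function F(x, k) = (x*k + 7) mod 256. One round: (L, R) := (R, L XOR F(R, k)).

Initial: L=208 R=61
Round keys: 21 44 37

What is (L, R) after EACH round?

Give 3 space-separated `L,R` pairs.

Round 1 (k=21): L=61 R=216
Round 2 (k=44): L=216 R=26
Round 3 (k=37): L=26 R=17

Answer: 61,216 216,26 26,17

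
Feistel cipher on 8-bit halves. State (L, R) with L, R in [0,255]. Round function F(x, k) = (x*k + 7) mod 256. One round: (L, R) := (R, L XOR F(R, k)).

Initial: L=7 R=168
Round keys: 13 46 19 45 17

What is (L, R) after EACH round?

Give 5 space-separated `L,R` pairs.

Round 1 (k=13): L=168 R=136
Round 2 (k=46): L=136 R=223
Round 3 (k=19): L=223 R=28
Round 4 (k=45): L=28 R=44
Round 5 (k=17): L=44 R=239

Answer: 168,136 136,223 223,28 28,44 44,239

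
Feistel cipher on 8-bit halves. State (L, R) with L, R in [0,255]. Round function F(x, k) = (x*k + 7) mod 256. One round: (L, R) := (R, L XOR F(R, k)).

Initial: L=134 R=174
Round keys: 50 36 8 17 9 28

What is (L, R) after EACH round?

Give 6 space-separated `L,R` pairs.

Round 1 (k=50): L=174 R=133
Round 2 (k=36): L=133 R=21
Round 3 (k=8): L=21 R=42
Round 4 (k=17): L=42 R=196
Round 5 (k=9): L=196 R=193
Round 6 (k=28): L=193 R=231

Answer: 174,133 133,21 21,42 42,196 196,193 193,231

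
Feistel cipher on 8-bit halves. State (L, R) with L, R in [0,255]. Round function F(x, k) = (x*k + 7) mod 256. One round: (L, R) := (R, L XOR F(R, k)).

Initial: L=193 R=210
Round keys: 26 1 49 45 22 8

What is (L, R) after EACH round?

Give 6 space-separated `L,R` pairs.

Round 1 (k=26): L=210 R=154
Round 2 (k=1): L=154 R=115
Round 3 (k=49): L=115 R=144
Round 4 (k=45): L=144 R=36
Round 5 (k=22): L=36 R=143
Round 6 (k=8): L=143 R=91

Answer: 210,154 154,115 115,144 144,36 36,143 143,91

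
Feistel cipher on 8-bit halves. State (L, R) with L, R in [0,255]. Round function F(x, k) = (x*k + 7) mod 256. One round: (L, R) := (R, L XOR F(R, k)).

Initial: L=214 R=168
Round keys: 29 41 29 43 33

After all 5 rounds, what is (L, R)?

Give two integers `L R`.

Answer: 17 6

Derivation:
Round 1 (k=29): L=168 R=217
Round 2 (k=41): L=217 R=96
Round 3 (k=29): L=96 R=62
Round 4 (k=43): L=62 R=17
Round 5 (k=33): L=17 R=6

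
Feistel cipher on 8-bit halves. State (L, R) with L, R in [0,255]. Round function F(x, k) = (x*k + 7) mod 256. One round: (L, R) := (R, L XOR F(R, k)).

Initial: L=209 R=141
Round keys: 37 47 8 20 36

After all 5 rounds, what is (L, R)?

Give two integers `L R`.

Answer: 140 145

Derivation:
Round 1 (k=37): L=141 R=185
Round 2 (k=47): L=185 R=115
Round 3 (k=8): L=115 R=38
Round 4 (k=20): L=38 R=140
Round 5 (k=36): L=140 R=145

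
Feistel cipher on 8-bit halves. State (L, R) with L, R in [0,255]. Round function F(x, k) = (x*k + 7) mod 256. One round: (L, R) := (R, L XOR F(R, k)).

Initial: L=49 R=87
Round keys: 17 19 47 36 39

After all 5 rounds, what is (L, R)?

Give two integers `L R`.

Round 1 (k=17): L=87 R=255
Round 2 (k=19): L=255 R=163
Round 3 (k=47): L=163 R=11
Round 4 (k=36): L=11 R=48
Round 5 (k=39): L=48 R=92

Answer: 48 92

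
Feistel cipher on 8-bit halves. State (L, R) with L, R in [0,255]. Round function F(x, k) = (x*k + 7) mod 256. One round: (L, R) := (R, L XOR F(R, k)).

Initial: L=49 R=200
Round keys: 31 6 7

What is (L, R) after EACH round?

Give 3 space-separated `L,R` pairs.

Round 1 (k=31): L=200 R=14
Round 2 (k=6): L=14 R=147
Round 3 (k=7): L=147 R=2

Answer: 200,14 14,147 147,2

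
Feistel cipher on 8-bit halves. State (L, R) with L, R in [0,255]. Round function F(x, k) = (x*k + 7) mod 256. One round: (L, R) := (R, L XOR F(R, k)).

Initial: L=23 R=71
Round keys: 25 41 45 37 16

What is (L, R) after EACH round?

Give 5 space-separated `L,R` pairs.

Round 1 (k=25): L=71 R=225
Round 2 (k=41): L=225 R=87
Round 3 (k=45): L=87 R=179
Round 4 (k=37): L=179 R=177
Round 5 (k=16): L=177 R=164

Answer: 71,225 225,87 87,179 179,177 177,164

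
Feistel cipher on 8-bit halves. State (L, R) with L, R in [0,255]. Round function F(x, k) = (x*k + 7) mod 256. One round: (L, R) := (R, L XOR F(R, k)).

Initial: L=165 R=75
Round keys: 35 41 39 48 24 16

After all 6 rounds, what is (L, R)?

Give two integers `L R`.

Round 1 (k=35): L=75 R=237
Round 2 (k=41): L=237 R=183
Round 3 (k=39): L=183 R=5
Round 4 (k=48): L=5 R=64
Round 5 (k=24): L=64 R=2
Round 6 (k=16): L=2 R=103

Answer: 2 103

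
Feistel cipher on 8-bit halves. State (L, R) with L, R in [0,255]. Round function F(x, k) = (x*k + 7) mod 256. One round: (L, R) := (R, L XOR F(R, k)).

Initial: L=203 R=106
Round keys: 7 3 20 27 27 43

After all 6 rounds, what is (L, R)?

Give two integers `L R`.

Answer: 147 197

Derivation:
Round 1 (k=7): L=106 R=38
Round 2 (k=3): L=38 R=19
Round 3 (k=20): L=19 R=165
Round 4 (k=27): L=165 R=125
Round 5 (k=27): L=125 R=147
Round 6 (k=43): L=147 R=197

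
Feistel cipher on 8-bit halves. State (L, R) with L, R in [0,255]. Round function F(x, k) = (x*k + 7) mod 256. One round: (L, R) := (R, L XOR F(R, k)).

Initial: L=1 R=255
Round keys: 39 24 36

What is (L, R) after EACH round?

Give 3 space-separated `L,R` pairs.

Round 1 (k=39): L=255 R=225
Round 2 (k=24): L=225 R=224
Round 3 (k=36): L=224 R=102

Answer: 255,225 225,224 224,102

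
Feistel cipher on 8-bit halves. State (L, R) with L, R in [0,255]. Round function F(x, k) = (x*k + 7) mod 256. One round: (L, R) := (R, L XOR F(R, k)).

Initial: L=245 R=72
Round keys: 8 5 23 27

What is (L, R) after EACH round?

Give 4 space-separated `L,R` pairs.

Round 1 (k=8): L=72 R=178
Round 2 (k=5): L=178 R=201
Round 3 (k=23): L=201 R=164
Round 4 (k=27): L=164 R=154

Answer: 72,178 178,201 201,164 164,154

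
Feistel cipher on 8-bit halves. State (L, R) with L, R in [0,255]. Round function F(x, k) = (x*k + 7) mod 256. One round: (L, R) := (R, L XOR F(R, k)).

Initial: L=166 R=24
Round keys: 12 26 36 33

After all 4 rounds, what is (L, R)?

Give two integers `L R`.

Answer: 138 232

Derivation:
Round 1 (k=12): L=24 R=129
Round 2 (k=26): L=129 R=57
Round 3 (k=36): L=57 R=138
Round 4 (k=33): L=138 R=232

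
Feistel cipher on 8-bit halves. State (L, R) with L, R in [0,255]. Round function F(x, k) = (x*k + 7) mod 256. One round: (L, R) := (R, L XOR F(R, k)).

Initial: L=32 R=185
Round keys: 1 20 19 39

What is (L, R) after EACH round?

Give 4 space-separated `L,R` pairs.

Round 1 (k=1): L=185 R=224
Round 2 (k=20): L=224 R=62
Round 3 (k=19): L=62 R=65
Round 4 (k=39): L=65 R=208

Answer: 185,224 224,62 62,65 65,208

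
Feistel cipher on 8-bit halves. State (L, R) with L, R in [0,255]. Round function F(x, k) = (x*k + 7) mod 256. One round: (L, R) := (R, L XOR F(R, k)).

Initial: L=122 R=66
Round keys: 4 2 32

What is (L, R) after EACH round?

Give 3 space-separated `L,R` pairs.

Round 1 (k=4): L=66 R=117
Round 2 (k=2): L=117 R=179
Round 3 (k=32): L=179 R=18

Answer: 66,117 117,179 179,18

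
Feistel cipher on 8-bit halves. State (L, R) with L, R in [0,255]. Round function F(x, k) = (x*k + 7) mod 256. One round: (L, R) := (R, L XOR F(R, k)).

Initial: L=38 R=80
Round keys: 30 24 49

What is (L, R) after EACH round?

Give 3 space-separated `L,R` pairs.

Answer: 80,65 65,79 79,103

Derivation:
Round 1 (k=30): L=80 R=65
Round 2 (k=24): L=65 R=79
Round 3 (k=49): L=79 R=103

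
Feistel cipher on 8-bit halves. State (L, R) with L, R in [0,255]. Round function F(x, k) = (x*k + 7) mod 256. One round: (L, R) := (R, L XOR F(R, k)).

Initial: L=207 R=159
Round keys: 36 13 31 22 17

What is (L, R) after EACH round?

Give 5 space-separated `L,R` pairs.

Answer: 159,172 172,92 92,135 135,253 253,83

Derivation:
Round 1 (k=36): L=159 R=172
Round 2 (k=13): L=172 R=92
Round 3 (k=31): L=92 R=135
Round 4 (k=22): L=135 R=253
Round 5 (k=17): L=253 R=83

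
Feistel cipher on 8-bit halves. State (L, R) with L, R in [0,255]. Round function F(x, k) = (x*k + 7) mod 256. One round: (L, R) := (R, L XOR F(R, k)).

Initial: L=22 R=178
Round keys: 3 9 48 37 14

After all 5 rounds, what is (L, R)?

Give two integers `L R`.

Answer: 155 13

Derivation:
Round 1 (k=3): L=178 R=11
Round 2 (k=9): L=11 R=216
Round 3 (k=48): L=216 R=140
Round 4 (k=37): L=140 R=155
Round 5 (k=14): L=155 R=13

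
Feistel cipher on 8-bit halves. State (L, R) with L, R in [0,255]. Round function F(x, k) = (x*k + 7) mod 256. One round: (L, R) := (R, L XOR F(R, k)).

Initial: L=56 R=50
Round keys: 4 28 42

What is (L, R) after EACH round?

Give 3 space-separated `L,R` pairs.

Round 1 (k=4): L=50 R=247
Round 2 (k=28): L=247 R=57
Round 3 (k=42): L=57 R=150

Answer: 50,247 247,57 57,150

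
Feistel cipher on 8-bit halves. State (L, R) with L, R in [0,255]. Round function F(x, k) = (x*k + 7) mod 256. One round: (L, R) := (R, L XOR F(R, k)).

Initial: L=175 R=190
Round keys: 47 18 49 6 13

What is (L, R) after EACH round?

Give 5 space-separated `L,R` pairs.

Round 1 (k=47): L=190 R=70
Round 2 (k=18): L=70 R=77
Round 3 (k=49): L=77 R=130
Round 4 (k=6): L=130 R=94
Round 5 (k=13): L=94 R=79

Answer: 190,70 70,77 77,130 130,94 94,79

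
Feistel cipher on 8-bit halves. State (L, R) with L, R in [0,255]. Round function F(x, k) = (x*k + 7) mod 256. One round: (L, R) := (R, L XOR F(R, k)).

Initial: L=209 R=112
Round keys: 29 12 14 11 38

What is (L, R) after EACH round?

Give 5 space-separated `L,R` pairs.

Answer: 112,102 102,191 191,31 31,227 227,166

Derivation:
Round 1 (k=29): L=112 R=102
Round 2 (k=12): L=102 R=191
Round 3 (k=14): L=191 R=31
Round 4 (k=11): L=31 R=227
Round 5 (k=38): L=227 R=166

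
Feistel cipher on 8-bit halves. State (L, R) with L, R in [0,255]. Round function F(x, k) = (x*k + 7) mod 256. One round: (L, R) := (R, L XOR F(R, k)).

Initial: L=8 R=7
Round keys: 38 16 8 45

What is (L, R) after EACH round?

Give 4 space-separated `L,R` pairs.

Answer: 7,25 25,144 144,158 158,93

Derivation:
Round 1 (k=38): L=7 R=25
Round 2 (k=16): L=25 R=144
Round 3 (k=8): L=144 R=158
Round 4 (k=45): L=158 R=93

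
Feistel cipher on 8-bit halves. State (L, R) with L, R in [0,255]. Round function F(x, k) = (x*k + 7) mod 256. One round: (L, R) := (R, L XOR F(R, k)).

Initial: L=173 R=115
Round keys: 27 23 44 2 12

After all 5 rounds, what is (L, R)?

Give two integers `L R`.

Round 1 (k=27): L=115 R=133
Round 2 (k=23): L=133 R=137
Round 3 (k=44): L=137 R=22
Round 4 (k=2): L=22 R=186
Round 5 (k=12): L=186 R=169

Answer: 186 169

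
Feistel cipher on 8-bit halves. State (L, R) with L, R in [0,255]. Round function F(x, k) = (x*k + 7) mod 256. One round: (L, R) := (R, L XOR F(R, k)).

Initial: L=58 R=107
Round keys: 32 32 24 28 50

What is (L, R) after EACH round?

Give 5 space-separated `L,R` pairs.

Round 1 (k=32): L=107 R=93
Round 2 (k=32): L=93 R=204
Round 3 (k=24): L=204 R=122
Round 4 (k=28): L=122 R=147
Round 5 (k=50): L=147 R=199

Answer: 107,93 93,204 204,122 122,147 147,199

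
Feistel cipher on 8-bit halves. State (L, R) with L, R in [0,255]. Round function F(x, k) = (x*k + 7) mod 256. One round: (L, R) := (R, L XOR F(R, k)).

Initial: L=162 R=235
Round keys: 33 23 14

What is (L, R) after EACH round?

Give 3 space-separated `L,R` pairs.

Round 1 (k=33): L=235 R=240
Round 2 (k=23): L=240 R=124
Round 3 (k=14): L=124 R=63

Answer: 235,240 240,124 124,63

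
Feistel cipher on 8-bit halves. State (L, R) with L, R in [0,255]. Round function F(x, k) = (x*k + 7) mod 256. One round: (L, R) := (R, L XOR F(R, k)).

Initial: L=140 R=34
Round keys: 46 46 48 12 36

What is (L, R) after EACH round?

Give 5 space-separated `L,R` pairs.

Round 1 (k=46): L=34 R=175
Round 2 (k=46): L=175 R=91
Round 3 (k=48): L=91 R=184
Round 4 (k=12): L=184 R=252
Round 5 (k=36): L=252 R=207

Answer: 34,175 175,91 91,184 184,252 252,207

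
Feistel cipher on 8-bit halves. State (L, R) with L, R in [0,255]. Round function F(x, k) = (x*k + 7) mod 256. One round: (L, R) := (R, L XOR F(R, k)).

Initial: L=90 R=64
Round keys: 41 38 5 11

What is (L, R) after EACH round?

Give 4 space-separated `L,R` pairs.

Round 1 (k=41): L=64 R=29
Round 2 (k=38): L=29 R=21
Round 3 (k=5): L=21 R=109
Round 4 (k=11): L=109 R=163

Answer: 64,29 29,21 21,109 109,163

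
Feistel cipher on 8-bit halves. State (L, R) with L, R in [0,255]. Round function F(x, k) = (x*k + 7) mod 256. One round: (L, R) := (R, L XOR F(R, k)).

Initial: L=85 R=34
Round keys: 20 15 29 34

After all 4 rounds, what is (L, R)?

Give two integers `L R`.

Round 1 (k=20): L=34 R=250
Round 2 (k=15): L=250 R=143
Round 3 (k=29): L=143 R=192
Round 4 (k=34): L=192 R=8

Answer: 192 8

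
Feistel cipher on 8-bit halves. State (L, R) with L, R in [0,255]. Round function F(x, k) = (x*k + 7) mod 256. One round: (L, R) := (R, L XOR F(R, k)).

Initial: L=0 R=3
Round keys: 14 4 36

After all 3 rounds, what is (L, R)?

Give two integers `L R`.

Round 1 (k=14): L=3 R=49
Round 2 (k=4): L=49 R=200
Round 3 (k=36): L=200 R=22

Answer: 200 22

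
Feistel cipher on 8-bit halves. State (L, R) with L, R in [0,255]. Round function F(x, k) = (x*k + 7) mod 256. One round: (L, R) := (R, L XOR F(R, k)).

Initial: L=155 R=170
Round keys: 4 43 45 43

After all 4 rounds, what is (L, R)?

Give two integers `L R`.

Answer: 72 118

Derivation:
Round 1 (k=4): L=170 R=52
Round 2 (k=43): L=52 R=105
Round 3 (k=45): L=105 R=72
Round 4 (k=43): L=72 R=118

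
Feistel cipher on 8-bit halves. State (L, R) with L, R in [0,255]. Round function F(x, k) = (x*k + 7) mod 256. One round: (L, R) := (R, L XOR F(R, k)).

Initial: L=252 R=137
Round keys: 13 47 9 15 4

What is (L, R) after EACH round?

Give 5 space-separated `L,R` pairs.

Answer: 137,0 0,142 142,5 5,220 220,114

Derivation:
Round 1 (k=13): L=137 R=0
Round 2 (k=47): L=0 R=142
Round 3 (k=9): L=142 R=5
Round 4 (k=15): L=5 R=220
Round 5 (k=4): L=220 R=114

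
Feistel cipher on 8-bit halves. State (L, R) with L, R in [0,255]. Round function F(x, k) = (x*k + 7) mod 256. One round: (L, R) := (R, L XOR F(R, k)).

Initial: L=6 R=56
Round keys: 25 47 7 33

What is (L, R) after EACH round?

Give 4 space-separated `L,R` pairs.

Answer: 56,121 121,6 6,72 72,73

Derivation:
Round 1 (k=25): L=56 R=121
Round 2 (k=47): L=121 R=6
Round 3 (k=7): L=6 R=72
Round 4 (k=33): L=72 R=73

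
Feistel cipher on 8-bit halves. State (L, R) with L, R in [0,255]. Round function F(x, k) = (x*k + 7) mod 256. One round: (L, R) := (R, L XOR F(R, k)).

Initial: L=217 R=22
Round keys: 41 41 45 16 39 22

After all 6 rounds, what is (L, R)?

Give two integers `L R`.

Round 1 (k=41): L=22 R=84
Round 2 (k=41): L=84 R=109
Round 3 (k=45): L=109 R=100
Round 4 (k=16): L=100 R=42
Round 5 (k=39): L=42 R=9
Round 6 (k=22): L=9 R=231

Answer: 9 231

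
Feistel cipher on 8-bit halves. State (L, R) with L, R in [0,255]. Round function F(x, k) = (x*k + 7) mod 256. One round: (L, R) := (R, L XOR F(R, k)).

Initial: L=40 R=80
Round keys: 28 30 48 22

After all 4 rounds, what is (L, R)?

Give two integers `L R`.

Answer: 88 206

Derivation:
Round 1 (k=28): L=80 R=239
Round 2 (k=30): L=239 R=89
Round 3 (k=48): L=89 R=88
Round 4 (k=22): L=88 R=206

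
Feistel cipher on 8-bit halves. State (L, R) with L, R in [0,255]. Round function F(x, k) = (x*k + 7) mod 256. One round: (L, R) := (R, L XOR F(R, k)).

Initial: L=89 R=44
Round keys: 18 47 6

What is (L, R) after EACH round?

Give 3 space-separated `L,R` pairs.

Answer: 44,70 70,205 205,147

Derivation:
Round 1 (k=18): L=44 R=70
Round 2 (k=47): L=70 R=205
Round 3 (k=6): L=205 R=147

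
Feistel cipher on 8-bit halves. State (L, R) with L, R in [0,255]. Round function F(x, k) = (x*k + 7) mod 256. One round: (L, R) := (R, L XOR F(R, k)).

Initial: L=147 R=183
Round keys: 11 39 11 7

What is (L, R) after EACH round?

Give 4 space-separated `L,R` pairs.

Answer: 183,119 119,159 159,171 171,43

Derivation:
Round 1 (k=11): L=183 R=119
Round 2 (k=39): L=119 R=159
Round 3 (k=11): L=159 R=171
Round 4 (k=7): L=171 R=43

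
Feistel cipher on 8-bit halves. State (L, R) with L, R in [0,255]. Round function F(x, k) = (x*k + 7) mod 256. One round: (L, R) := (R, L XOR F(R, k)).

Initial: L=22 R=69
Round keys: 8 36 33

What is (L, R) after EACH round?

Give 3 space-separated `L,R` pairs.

Answer: 69,57 57,78 78,44

Derivation:
Round 1 (k=8): L=69 R=57
Round 2 (k=36): L=57 R=78
Round 3 (k=33): L=78 R=44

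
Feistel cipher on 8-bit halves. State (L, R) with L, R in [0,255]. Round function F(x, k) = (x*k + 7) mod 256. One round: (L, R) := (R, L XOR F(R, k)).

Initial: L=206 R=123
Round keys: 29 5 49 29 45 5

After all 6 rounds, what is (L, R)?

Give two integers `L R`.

Round 1 (k=29): L=123 R=56
Round 2 (k=5): L=56 R=100
Round 3 (k=49): L=100 R=19
Round 4 (k=29): L=19 R=74
Round 5 (k=45): L=74 R=26
Round 6 (k=5): L=26 R=195

Answer: 26 195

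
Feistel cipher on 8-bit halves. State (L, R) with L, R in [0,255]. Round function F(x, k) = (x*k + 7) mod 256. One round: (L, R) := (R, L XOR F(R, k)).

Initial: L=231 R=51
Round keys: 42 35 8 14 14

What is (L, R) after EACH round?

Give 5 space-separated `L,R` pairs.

Answer: 51,130 130,254 254,117 117,147 147,100

Derivation:
Round 1 (k=42): L=51 R=130
Round 2 (k=35): L=130 R=254
Round 3 (k=8): L=254 R=117
Round 4 (k=14): L=117 R=147
Round 5 (k=14): L=147 R=100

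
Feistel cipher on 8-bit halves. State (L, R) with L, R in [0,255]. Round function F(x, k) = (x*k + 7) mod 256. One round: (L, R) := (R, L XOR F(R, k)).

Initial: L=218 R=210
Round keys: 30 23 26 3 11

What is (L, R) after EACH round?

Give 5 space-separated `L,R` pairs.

Answer: 210,121 121,52 52,54 54,157 157,240

Derivation:
Round 1 (k=30): L=210 R=121
Round 2 (k=23): L=121 R=52
Round 3 (k=26): L=52 R=54
Round 4 (k=3): L=54 R=157
Round 5 (k=11): L=157 R=240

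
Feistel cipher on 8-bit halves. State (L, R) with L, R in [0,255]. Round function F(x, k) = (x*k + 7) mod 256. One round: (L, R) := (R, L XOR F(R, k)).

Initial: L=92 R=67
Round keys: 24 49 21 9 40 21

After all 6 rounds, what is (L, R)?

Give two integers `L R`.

Round 1 (k=24): L=67 R=19
Round 2 (k=49): L=19 R=233
Round 3 (k=21): L=233 R=55
Round 4 (k=9): L=55 R=31
Round 5 (k=40): L=31 R=232
Round 6 (k=21): L=232 R=16

Answer: 232 16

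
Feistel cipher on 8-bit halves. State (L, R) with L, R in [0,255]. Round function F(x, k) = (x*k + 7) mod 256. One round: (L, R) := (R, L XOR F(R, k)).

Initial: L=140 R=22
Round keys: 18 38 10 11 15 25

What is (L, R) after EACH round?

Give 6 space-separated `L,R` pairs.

Answer: 22,31 31,183 183,50 50,154 154,63 63,180

Derivation:
Round 1 (k=18): L=22 R=31
Round 2 (k=38): L=31 R=183
Round 3 (k=10): L=183 R=50
Round 4 (k=11): L=50 R=154
Round 5 (k=15): L=154 R=63
Round 6 (k=25): L=63 R=180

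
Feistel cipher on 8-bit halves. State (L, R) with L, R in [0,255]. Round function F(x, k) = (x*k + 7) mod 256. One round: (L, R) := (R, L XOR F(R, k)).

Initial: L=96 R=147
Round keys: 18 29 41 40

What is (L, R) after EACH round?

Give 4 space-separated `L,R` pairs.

Answer: 147,61 61,99 99,223 223,188

Derivation:
Round 1 (k=18): L=147 R=61
Round 2 (k=29): L=61 R=99
Round 3 (k=41): L=99 R=223
Round 4 (k=40): L=223 R=188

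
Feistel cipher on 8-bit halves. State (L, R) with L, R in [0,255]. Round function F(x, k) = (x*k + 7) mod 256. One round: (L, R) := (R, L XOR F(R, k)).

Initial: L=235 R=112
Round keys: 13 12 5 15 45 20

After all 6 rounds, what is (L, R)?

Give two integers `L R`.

Answer: 211 117

Derivation:
Round 1 (k=13): L=112 R=92
Round 2 (k=12): L=92 R=39
Round 3 (k=5): L=39 R=150
Round 4 (k=15): L=150 R=246
Round 5 (k=45): L=246 R=211
Round 6 (k=20): L=211 R=117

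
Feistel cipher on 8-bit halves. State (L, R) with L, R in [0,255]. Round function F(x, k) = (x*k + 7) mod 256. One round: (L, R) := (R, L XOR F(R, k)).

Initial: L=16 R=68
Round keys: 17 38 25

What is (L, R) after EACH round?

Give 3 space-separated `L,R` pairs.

Round 1 (k=17): L=68 R=155
Round 2 (k=38): L=155 R=77
Round 3 (k=25): L=77 R=23

Answer: 68,155 155,77 77,23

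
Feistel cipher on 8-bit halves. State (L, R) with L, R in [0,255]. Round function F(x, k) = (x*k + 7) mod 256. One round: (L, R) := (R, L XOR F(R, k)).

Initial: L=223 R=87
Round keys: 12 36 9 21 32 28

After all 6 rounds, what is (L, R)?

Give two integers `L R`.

Round 1 (k=12): L=87 R=196
Round 2 (k=36): L=196 R=192
Round 3 (k=9): L=192 R=3
Round 4 (k=21): L=3 R=134
Round 5 (k=32): L=134 R=196
Round 6 (k=28): L=196 R=241

Answer: 196 241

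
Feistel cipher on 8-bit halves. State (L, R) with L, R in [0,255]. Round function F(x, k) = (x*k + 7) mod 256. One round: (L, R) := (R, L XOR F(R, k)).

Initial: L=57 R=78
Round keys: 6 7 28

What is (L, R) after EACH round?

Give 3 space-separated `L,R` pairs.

Answer: 78,226 226,123 123,153

Derivation:
Round 1 (k=6): L=78 R=226
Round 2 (k=7): L=226 R=123
Round 3 (k=28): L=123 R=153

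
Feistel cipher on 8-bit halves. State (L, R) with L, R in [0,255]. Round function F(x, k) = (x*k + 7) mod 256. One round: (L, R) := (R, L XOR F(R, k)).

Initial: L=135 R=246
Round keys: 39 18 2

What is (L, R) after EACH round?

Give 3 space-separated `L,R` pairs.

Answer: 246,6 6,133 133,23

Derivation:
Round 1 (k=39): L=246 R=6
Round 2 (k=18): L=6 R=133
Round 3 (k=2): L=133 R=23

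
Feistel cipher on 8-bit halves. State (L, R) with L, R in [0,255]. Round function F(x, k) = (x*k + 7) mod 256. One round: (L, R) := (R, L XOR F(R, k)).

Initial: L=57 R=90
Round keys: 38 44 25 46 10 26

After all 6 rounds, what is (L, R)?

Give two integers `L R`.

Round 1 (k=38): L=90 R=90
Round 2 (k=44): L=90 R=37
Round 3 (k=25): L=37 R=254
Round 4 (k=46): L=254 R=142
Round 5 (k=10): L=142 R=109
Round 6 (k=26): L=109 R=151

Answer: 109 151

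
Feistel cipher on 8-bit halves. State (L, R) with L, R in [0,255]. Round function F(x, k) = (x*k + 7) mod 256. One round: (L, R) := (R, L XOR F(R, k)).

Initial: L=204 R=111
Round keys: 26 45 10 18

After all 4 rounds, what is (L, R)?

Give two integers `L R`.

Answer: 20 180

Derivation:
Round 1 (k=26): L=111 R=129
Round 2 (k=45): L=129 R=219
Round 3 (k=10): L=219 R=20
Round 4 (k=18): L=20 R=180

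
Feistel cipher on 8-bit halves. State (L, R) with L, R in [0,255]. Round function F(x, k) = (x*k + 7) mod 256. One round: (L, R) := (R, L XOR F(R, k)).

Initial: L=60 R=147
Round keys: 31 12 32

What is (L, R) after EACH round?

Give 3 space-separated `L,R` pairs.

Answer: 147,232 232,116 116,111

Derivation:
Round 1 (k=31): L=147 R=232
Round 2 (k=12): L=232 R=116
Round 3 (k=32): L=116 R=111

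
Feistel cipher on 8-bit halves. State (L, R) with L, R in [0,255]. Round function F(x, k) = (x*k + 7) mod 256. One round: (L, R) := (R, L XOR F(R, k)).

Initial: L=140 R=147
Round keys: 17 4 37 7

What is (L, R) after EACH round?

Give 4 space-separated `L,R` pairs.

Round 1 (k=17): L=147 R=70
Round 2 (k=4): L=70 R=140
Round 3 (k=37): L=140 R=5
Round 4 (k=7): L=5 R=166

Answer: 147,70 70,140 140,5 5,166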